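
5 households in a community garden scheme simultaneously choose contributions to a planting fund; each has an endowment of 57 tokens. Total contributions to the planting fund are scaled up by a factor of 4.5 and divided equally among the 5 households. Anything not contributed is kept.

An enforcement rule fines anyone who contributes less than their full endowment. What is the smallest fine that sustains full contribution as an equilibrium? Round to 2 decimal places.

Given the others contribute fully, the best deviation is to contribute 0 (any partial contribution still incurs the fine and gives up units whose private return 0.9000 is below 1).
Deviating from 57 to 0 saves 57 tokens but forfeits the deviator's share of the drop in the planting fund: 4.5/5 × 57 = 51.30.
So the deviation gain is 57 − 51.30 = 5.70, and the fine must be at least 5.70 tokens to wipe it out.

5.70 tokens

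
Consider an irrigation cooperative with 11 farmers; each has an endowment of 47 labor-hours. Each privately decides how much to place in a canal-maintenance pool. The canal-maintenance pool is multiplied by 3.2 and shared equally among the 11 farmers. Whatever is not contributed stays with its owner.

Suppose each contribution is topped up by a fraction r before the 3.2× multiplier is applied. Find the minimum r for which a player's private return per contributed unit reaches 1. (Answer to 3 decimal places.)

With matching at rate r, one contributed unit becomes (1 + r) in the canal-maintenance pool and returns 3.2 × (1 + r) / 11 to the contributor.
Setting this equal to 1: 1 + r = 11/3.2 = 3.4375.
So the minimum matching rate is r = 3.4375 − 1 = 2.438.

2.438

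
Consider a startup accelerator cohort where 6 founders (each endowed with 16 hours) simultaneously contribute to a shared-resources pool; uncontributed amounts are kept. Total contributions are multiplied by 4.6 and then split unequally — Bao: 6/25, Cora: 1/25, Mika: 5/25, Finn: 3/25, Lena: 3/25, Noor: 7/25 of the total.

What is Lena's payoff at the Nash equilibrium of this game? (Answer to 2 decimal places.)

33.66 hours

For player j, contributing a unit is worthwhile iff 4.6 × (j's share) ≥ 1, i.e. iff j's share is at least 0.2174.
Bao and Noor are above the threshold, contributing 16 each; the remaining 4 contribute 0. Total contributed: 32.
Lena keeps 16 and receives 4.6 × 32 × 3/25 = 17.66 from the shared-resources pool, for a payoff of 33.66.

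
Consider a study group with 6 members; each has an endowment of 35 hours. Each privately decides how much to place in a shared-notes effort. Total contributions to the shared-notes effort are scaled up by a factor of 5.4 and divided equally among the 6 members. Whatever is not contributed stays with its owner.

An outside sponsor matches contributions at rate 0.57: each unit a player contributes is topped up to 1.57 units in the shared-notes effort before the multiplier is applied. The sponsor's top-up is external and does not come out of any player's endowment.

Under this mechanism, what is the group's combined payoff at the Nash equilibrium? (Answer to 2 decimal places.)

1780.38 hours

The effective private return per unit is now 5.4 × 1.57 / 6 = 1.4130 > 1, so every player's dominant strategy flips to full contribution.
At the Nash equilibrium everyone contributes 35. Group total payoff = 5.4 × 1.57 × 210 = 1780.38.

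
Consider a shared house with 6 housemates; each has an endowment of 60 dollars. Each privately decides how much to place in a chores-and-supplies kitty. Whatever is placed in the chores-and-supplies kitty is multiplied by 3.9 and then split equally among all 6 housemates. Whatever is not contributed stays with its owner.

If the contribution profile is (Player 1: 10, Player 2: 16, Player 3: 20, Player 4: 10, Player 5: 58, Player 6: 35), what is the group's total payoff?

792.10 dollars

Total contributed: 10 + 16 + 20 + 10 + 58 + 35 = 149; total kept: 6 × 60 − 149 = 211.
The chores-and-supplies kitty pays out 3.9 × 149 = 581.10 in aggregate.
Group total = 211 + 581.10 = 792.10.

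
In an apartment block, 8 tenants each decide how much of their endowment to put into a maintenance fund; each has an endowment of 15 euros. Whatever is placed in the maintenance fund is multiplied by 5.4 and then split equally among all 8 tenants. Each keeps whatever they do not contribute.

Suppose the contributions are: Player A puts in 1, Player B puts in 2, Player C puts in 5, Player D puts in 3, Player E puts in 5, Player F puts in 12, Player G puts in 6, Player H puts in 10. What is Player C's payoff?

39.70 euros

Total contributed: 1 + 2 + 5 + 3 + 5 + 12 + 6 + 10 = 44.
Each receives 5.4 × 44 / 8 = 29.70 from the maintenance fund.
Player C keeps 15 − 5 = 10, so Player C's payoff is 10 + 29.70 = 39.70.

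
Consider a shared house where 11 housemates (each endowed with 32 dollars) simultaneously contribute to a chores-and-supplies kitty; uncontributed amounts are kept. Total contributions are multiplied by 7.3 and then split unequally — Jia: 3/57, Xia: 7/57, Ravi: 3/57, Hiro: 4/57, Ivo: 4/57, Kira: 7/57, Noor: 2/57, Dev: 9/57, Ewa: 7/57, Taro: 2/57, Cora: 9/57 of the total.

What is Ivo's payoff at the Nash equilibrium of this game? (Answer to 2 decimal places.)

64.79 dollars

A player with share s gets back 7.3·s per unit contributed, so full contribution is dominant for anyone with s > 1/7.3 = 0.1370 and zero contribution is dominant for anyone below.
The shares above 0.1370 belong to Dev and Cora, contributing 32 each; the remaining 9 contribute 0. Total contributed: 64.
Ivo keeps 32 and receives 7.3 × 64 × 4/57 = 32.79 from the chores-and-supplies kitty, for a payoff of 64.79.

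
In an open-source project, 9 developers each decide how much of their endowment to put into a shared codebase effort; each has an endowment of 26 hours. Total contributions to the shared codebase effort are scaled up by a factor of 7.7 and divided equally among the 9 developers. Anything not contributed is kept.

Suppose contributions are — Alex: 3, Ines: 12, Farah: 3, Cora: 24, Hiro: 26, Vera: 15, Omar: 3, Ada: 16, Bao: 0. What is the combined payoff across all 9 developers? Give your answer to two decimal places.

917.40 hours

Total contributed: 3 + 12 + 3 + 24 + 26 + 15 + 3 + 16 + 0 = 102; total kept: 9 × 26 − 102 = 132.
The shared codebase effort pays out 7.7 × 102 = 785.40 in aggregate.
Group total = 132 + 785.40 = 917.40.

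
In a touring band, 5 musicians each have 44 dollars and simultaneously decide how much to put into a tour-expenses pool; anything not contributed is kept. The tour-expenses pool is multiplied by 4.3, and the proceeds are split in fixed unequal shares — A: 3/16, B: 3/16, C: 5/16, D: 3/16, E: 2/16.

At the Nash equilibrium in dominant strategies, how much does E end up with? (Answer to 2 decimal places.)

For player j, contributing a unit is worthwhile iff 4.3 × (j's share) ≥ 1, i.e. iff j's share is at least 0.2326.
C alone (share 5/16) is above the threshold, contributing 44; the remaining 4 contribute 0. Total contributed: 44.
E keeps 44 and receives 4.3 × 44 × 2/16 = 23.65 from the tour-expenses pool, for a payoff of 67.65.

67.65 dollars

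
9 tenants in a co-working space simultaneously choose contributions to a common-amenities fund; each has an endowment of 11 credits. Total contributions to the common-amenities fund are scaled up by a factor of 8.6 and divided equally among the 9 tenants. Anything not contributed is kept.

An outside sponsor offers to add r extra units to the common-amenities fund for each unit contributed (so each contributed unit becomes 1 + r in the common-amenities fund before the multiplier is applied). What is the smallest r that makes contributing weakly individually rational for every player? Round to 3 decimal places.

0.047

With matching at rate r, one contributed unit becomes (1 + r) in the common-amenities fund and returns 8.6 × (1 + r) / 9 to the contributor.
Setting this equal to 1: 1 + r = 9/8.6 = 1.0465.
So the minimum matching rate is r = 1.0465 − 1 = 0.047.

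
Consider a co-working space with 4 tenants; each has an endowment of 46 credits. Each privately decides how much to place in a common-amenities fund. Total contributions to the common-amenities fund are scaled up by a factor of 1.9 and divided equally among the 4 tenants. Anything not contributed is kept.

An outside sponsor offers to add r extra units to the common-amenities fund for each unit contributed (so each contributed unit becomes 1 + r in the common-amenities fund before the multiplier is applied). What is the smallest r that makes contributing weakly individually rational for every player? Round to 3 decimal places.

With matching at rate r, one contributed unit becomes (1 + r) in the common-amenities fund and returns 1.9 × (1 + r) / 4 to the contributor.
Setting this equal to 1: 1 + r = 4/1.9 = 2.1053.
So the minimum matching rate is r = 2.1053 − 1 = 1.105.

1.105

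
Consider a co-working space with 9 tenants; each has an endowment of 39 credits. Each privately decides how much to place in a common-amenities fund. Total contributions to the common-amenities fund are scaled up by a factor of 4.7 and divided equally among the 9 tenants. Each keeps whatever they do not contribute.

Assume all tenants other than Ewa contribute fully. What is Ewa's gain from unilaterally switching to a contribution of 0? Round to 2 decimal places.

Switching from a contribution of 39 to 0 lets Ewa keep an extra 39 credits, but lowers the common-amenities fund by 39, which costs Ewa their own share of that drop: 4.7/9 × 39 = 20.37.
Net gain = 39 − 20.37 = 18.63. The private return per contributed unit (0.5222) is below 1, so free-riding is indeed the best response regardless of what the others do.

18.63 credits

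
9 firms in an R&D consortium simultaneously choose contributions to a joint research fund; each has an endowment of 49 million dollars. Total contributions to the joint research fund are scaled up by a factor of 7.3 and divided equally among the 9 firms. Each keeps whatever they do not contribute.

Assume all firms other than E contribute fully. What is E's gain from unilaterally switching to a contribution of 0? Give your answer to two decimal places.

9.26 million dollars

Switching from a contribution of 49 to 0 lets E keep an extra 49 million dollars, but lowers the joint research fund by 49, which costs E their own share of that drop: 7.3/9 × 49 = 39.74.
Net gain = 49 − 39.74 = 9.26. The private return per contributed unit (0.8111) is below 1, so free-riding is indeed the best response regardless of what the others do.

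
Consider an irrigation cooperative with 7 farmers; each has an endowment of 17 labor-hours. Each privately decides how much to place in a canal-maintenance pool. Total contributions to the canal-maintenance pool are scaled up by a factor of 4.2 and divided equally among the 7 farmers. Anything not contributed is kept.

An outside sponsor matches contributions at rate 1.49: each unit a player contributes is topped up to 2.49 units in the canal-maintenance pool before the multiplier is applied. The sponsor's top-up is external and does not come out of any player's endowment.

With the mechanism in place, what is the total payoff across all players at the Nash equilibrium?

Under the mechanism each unit contributed yields 4.2 × 2.49 / 7 = 1.4940 back to its contributor per unit of net cost, which exceeds 1, making full contribution the dominant choice for everyone.
At the Nash equilibrium everyone contributes 17. Group total payoff = 4.2 × 2.49 × 119 = 1244.50.

1244.50 labor-hours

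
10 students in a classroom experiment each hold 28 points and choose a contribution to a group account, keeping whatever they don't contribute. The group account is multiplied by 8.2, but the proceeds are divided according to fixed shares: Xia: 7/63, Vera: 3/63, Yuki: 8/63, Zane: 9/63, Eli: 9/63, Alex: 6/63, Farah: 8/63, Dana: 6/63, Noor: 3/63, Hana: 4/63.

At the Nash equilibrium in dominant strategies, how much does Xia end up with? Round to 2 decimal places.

130.04 points

A player with share s gets back 8.2·s per unit contributed, so full contribution is dominant for anyone with s > 1/8.2 = 0.1220 and zero contribution is dominant for anyone below.
Yuki, Zane, Eli and Farah are above the threshold, contributing 28 each; the remaining 6 contribute 0. Total contributed: 112.
Xia keeps 28 and receives 8.2 × 112 × 7/63 = 102.04 from the group account, for a payoff of 130.04.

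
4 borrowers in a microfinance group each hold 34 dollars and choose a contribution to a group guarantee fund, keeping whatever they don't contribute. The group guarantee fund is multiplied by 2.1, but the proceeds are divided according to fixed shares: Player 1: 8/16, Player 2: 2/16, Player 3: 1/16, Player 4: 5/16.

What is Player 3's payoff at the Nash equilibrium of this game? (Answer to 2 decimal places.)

Player j's private return per contributed unit is 2.1 × (j's share). Contributing is weakly dominant for j when that share is at least 1/2.1 = 0.4762, and contributing 0 is dominant otherwise.
The only share above 0.4762 is Player 1's 8/16, contributing 34; the remaining 3 contribute 0. Total contributed: 34.
Player 3 keeps 34 and receives 2.1 × 34 × 1/16 = 4.46 from the group guarantee fund, for a payoff of 38.46.

38.46 dollars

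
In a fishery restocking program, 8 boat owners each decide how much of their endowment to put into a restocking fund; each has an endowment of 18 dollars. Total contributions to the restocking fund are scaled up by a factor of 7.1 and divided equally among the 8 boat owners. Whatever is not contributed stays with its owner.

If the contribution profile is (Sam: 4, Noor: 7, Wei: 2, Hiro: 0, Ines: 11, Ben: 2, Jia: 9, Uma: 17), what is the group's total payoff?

461.20 dollars

Total contributed: 4 + 7 + 2 + 0 + 11 + 2 + 9 + 17 = 52; total kept: 8 × 18 − 52 = 92.
The restocking fund pays out 7.1 × 52 = 369.20 in aggregate.
Group total = 92 + 369.20 = 461.20.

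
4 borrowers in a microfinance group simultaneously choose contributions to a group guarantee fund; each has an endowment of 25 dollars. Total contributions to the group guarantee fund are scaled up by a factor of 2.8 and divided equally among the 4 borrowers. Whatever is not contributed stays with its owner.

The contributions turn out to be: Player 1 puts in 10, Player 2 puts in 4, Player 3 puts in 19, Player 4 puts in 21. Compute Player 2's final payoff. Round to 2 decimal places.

Total contributed: 10 + 4 + 19 + 21 = 54.
Each receives 2.8 × 54 / 4 = 37.80 from the group guarantee fund.
Player 2 keeps 25 − 4 = 21, so Player 2's payoff is 21 + 37.80 = 58.80.

58.80 dollars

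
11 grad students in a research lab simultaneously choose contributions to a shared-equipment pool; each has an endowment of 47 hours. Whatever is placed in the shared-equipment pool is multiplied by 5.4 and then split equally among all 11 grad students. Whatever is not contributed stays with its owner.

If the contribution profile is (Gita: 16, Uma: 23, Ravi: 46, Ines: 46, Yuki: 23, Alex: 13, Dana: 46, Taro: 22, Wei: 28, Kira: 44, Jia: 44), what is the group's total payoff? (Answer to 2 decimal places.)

2061.40 hours

Total contributed: 16 + 23 + 46 + 46 + 23 + 13 + 46 + 22 + 28 + 44 + 44 = 351; total kept: 11 × 47 − 351 = 166.
The shared-equipment pool pays out 5.4 × 351 = 1895.40 in aggregate.
Group total = 166 + 1895.40 = 2061.40.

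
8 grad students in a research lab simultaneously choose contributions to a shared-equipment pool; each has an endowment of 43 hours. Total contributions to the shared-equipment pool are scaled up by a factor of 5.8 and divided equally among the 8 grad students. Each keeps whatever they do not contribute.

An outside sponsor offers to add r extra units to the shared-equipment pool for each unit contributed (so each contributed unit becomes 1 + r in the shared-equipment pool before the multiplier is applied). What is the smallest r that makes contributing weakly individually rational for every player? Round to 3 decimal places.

With matching at rate r, one contributed unit becomes (1 + r) in the shared-equipment pool and returns 5.8 × (1 + r) / 8 to the contributor.
Setting this equal to 1: 1 + r = 8/5.8 = 1.3793.
So the minimum matching rate is r = 1.3793 − 1 = 0.379.

0.379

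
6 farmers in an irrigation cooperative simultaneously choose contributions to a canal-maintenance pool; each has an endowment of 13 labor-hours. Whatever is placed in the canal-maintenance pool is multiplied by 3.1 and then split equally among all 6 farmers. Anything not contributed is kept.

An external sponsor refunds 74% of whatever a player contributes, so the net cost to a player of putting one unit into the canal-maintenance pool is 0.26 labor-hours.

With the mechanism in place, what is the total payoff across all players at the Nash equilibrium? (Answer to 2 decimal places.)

299.52 labor-hours

With the mechanism, a contributed unit returns (3.1/6) / 0.26 = 1.9872 per unit of net cost to the contributor — now above 1 — so contributing fully is weakly dominant for every player.
So the Nash equilibrium is full contribution by all 6; the group earns 6 × (13 × 0.74 + 3.1 × 13) = 299.52.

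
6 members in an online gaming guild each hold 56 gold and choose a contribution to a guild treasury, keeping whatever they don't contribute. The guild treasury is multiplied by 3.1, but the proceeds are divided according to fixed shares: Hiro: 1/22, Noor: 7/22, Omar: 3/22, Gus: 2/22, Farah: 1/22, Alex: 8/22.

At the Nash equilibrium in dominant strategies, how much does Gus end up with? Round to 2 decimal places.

For player j, contributing a unit is worthwhile iff 3.1 × (j's share) ≥ 1, i.e. iff j's share is at least 0.3226.
The only share above 0.3226 is Alex's 8/22, contributing 56; the remaining 5 contribute 0. Total contributed: 56.
Gus keeps 56 and receives 3.1 × 56 × 2/22 = 15.78 from the guild treasury, for a payoff of 71.78.

71.78 gold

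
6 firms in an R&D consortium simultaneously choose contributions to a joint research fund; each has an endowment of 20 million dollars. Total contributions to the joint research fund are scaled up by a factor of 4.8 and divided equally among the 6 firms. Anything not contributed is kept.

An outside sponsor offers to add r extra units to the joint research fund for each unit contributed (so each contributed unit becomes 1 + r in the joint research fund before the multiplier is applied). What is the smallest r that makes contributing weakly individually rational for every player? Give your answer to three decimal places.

With matching at rate r, one contributed unit becomes (1 + r) in the joint research fund and returns 4.8 × (1 + r) / 6 to the contributor.
Setting this equal to 1: 1 + r = 6/4.8 = 1.2500.
So the minimum matching rate is r = 1.2500 − 1 = 0.250.

0.250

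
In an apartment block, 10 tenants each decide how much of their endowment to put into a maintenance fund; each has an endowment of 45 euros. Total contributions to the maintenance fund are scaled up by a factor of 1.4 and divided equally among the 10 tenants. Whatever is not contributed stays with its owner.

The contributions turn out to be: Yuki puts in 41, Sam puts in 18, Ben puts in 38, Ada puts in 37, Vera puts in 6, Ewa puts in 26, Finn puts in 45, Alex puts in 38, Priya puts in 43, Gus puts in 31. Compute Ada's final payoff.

53.22 euros

Total contributed: 41 + 18 + 38 + 37 + 6 + 26 + 45 + 38 + 43 + 31 = 323.
Each receives 1.4 × 323 / 10 = 45.22 from the maintenance fund.
Ada keeps 45 − 37 = 8, so Ada's payoff is 8 + 45.22 = 53.22.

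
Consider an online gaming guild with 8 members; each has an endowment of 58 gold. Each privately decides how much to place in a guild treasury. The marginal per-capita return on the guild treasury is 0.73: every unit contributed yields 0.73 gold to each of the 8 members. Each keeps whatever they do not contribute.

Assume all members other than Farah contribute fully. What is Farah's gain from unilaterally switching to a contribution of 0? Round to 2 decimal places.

Switching from a contribution of 58 to 0 lets Farah keep an extra 58 gold, but lowers the guild treasury by 58, which costs Farah their own share of that drop: 0.73 × 58 = 42.34.
Net gain = 58 − 42.34 = 15.66. The private return per contributed unit (0.73) is below 1, so free-riding is indeed the best response regardless of what the others do.

15.66 gold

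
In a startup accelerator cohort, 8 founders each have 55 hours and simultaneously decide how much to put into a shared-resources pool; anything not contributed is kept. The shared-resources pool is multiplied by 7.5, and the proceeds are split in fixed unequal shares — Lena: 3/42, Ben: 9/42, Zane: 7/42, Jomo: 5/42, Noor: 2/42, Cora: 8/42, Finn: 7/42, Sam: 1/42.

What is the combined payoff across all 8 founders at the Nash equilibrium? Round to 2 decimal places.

Player j's private return per contributed unit is 7.5 × (j's share). Contributing is weakly dominant for j when that share is at least 1/7.5 = 0.1333, and contributing 0 is dominant otherwise.
Ben, Zane, Cora and Finn clear that bar, contributing 55 each; the remaining 4 contribute 0. Total contributed: 220.
The shared-resources pool pays out 7.5 × 220 = 1650.00 in total (split across the unequal shares, but the aggregate is all that matters for the group sum).
The 4 free-riders keep 55 each, adding 220. Group total = 220 + 1650.00 = 1870.00.

1870.00 hours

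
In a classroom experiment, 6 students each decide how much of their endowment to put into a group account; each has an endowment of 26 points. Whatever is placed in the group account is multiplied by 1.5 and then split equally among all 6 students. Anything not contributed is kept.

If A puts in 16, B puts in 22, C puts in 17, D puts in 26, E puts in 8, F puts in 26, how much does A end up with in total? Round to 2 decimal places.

Total contributed: 16 + 22 + 17 + 26 + 8 + 26 = 115.
Each receives 1.5 × 115 / 6 = 28.75 from the group account.
A keeps 26 − 16 = 10, so A's payoff is 10 + 28.75 = 38.75.

38.75 points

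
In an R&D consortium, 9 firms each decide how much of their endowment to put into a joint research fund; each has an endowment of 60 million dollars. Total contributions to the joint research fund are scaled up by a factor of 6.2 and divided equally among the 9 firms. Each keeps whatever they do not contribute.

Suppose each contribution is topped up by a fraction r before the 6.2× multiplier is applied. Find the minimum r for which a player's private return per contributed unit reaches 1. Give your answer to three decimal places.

With matching at rate r, one contributed unit becomes (1 + r) in the joint research fund and returns 6.2 × (1 + r) / 9 to the contributor.
Setting this equal to 1: 1 + r = 9/6.2 = 1.4516.
So the minimum matching rate is r = 1.4516 − 1 = 0.452.

0.452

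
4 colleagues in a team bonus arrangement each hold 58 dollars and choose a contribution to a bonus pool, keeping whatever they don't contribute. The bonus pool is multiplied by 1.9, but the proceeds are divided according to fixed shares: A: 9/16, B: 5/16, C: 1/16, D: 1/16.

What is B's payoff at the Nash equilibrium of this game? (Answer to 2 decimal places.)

92.44 dollars

For player j, contributing a unit is worthwhile iff 1.9 × (j's share) ≥ 1, i.e. iff j's share is at least 0.5263.
A alone (share 9/16) is above the threshold, contributing 58; the remaining 3 contribute 0. Total contributed: 58.
B keeps 58 and receives 1.9 × 58 × 5/16 = 34.44 from the bonus pool, for a payoff of 92.44.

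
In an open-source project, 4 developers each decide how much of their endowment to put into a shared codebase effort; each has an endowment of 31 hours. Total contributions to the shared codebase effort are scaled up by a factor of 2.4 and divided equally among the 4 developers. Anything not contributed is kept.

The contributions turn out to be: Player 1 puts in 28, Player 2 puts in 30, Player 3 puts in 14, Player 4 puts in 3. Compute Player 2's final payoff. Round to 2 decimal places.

Total contributed: 28 + 30 + 14 + 3 = 75.
Each receives 2.4 × 75 / 4 = 45.00 from the shared codebase effort.
Player 2 keeps 31 − 30 = 1, so Player 2's payoff is 1 + 45.00 = 46.00.

46.00 hours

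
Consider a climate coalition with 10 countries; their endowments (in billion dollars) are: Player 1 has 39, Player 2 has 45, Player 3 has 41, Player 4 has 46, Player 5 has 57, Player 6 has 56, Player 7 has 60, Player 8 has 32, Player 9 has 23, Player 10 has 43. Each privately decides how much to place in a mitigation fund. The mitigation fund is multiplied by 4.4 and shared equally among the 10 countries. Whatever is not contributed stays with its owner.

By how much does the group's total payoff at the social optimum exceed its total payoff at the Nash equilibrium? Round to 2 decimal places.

The private return per contributed unit is 4.4/10 = 0.4400 < 1 for every player regardless of endowment, so the Nash equilibrium is zero contribution and the group total is Σ E_j = 39 + 45 + 41 + 46 + 57 + 56 + 60 + 32 + 23 + 43 = 442.
Each contributed unit returns 4.400 to the group, so the social optimum is full contribution by everyone: group total = 4.400 × 442 = 1944.80.
Efficiency loss = (4.400 − 1) × 442 = 1502.80.

1502.80 billion dollars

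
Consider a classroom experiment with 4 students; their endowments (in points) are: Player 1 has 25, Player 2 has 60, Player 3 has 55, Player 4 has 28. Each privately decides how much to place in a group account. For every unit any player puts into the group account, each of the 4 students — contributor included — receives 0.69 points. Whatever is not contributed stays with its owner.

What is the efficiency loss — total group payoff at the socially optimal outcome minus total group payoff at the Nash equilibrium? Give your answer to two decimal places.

The private return per contributed unit is 0.69 < 1 for everyone, so the Nash equilibrium is zero contribution and the group total is Σ E_j = 25 + 60 + 55 + 28 = 168.
Each contributed unit returns 2.760 to the group, so the social optimum is full contribution by everyone: group total = 2.760 × 168 = 463.68.
Efficiency loss = (2.760 − 1) × 168 = 295.68.

295.68 points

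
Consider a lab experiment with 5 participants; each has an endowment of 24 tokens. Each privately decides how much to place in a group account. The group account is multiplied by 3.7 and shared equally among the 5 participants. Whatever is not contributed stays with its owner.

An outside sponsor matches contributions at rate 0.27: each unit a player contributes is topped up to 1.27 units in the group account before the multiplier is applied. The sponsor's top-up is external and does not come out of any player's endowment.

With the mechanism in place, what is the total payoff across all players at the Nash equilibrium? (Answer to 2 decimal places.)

120.00 tokens

Even with the mechanism, each unit contributed returns only 3.7 × 1.27 / 5 = 0.9398 per unit of net cost, so contributing nothing is still dominant.
Everyone keeps their endowment and the group total is 5 × 24 = 120.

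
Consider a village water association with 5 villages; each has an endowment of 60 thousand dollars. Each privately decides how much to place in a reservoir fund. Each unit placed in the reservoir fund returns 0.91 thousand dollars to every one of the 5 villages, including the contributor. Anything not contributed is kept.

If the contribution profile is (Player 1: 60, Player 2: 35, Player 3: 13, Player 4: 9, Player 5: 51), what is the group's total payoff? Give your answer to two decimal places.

Total contributed: 60 + 35 + 13 + 9 + 51 = 168; total kept: 5 × 60 − 168 = 132.
The reservoir fund pays out 0.91 × 5 × 168 = 764.40 in aggregate.
Group total = 132 + 764.40 = 896.40.

896.40 thousand dollars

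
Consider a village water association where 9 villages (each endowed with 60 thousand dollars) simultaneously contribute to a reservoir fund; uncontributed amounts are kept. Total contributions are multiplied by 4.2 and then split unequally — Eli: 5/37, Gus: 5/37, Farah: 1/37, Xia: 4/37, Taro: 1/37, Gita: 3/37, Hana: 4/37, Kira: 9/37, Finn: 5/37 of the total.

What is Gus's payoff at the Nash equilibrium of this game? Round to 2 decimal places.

94.05 thousand dollars

For player j, contributing a unit is worthwhile iff 4.2 × (j's share) ≥ 1, i.e. iff j's share is at least 0.2381.
Kira alone (share 9/37) is above the threshold, contributing 60; the remaining 8 contribute 0. Total contributed: 60.
Gus keeps 60 and receives 4.2 × 60 × 5/37 = 34.05 from the reservoir fund, for a payoff of 94.05.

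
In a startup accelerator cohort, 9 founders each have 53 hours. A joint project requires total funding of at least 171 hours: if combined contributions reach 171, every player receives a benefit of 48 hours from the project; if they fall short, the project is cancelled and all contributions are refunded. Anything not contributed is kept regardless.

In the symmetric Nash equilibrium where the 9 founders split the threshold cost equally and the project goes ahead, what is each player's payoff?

82 hours

Equal share of the threshold: 171/9 = 19.
At this profile no one gains by cutting their contribution: any cut drops the total below 171, the project is cancelled, contributions are refunded, and the deviator ends with 53, which is less than 53 − 19 + 48 = 82. Contributing more than 19 just wastes the excess. So contributing exactly 19 is a best response.
Each player's payoff: 53 − 19 + 48 = 82.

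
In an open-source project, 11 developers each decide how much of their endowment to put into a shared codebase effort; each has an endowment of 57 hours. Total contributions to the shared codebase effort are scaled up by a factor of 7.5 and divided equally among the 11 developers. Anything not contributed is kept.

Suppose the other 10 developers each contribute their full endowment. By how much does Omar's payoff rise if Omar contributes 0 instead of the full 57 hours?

Switching from a contribution of 57 to 0 lets Omar keep an extra 57 hours, but lowers the shared codebase effort by 57, which costs Omar their own share of that drop: 7.5/11 × 57 = 38.86.
Net gain = 57 − 38.86 = 18.14. The private return per contributed unit (0.6818) is below 1, so free-riding is indeed the best response regardless of what the others do.

18.14 hours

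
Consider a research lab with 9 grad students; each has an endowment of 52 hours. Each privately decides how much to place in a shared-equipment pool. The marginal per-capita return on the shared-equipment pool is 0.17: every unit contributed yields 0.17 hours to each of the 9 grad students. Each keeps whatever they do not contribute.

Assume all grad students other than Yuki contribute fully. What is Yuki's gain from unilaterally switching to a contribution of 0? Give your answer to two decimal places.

43.16 hours

Switching from a contribution of 52 to 0 lets Yuki keep an extra 52 hours, but lowers the shared-equipment pool by 52, which costs Yuki their own share of that drop: 0.17 × 52 = 8.84.
Net gain = 52 − 8.84 = 43.16. The private return per contributed unit (0.17) is below 1, so free-riding is indeed the best response regardless of what the others do.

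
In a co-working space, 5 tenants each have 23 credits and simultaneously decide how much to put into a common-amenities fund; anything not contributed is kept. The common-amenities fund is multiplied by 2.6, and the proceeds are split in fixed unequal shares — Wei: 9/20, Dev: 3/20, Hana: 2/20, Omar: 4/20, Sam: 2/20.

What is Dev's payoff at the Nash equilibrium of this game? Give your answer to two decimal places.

A player with share s gets back 2.6·s per unit contributed, so full contribution is dominant for anyone with s > 1/2.6 = 0.3846 and zero contribution is dominant for anyone below.
The only share above 0.3846 is Wei's 9/20, contributing 23; the remaining 4 contribute 0. Total contributed: 23.
Dev keeps 23 and receives 2.6 × 23 × 3/20 = 8.97 from the common-amenities fund, for a payoff of 31.97.

31.97 credits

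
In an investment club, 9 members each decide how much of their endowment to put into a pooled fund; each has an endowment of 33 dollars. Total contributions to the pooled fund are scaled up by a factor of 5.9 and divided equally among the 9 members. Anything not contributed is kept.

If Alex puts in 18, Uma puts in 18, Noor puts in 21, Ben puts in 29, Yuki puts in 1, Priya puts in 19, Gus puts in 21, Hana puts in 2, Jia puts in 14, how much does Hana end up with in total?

124.74 dollars

Total contributed: 18 + 18 + 21 + 29 + 1 + 19 + 21 + 2 + 14 = 143.
Each receives 5.9 × 143 / 9 = 93.74 from the pooled fund.
Hana keeps 33 − 2 = 31, so Hana's payoff is 31 + 93.74 = 124.74.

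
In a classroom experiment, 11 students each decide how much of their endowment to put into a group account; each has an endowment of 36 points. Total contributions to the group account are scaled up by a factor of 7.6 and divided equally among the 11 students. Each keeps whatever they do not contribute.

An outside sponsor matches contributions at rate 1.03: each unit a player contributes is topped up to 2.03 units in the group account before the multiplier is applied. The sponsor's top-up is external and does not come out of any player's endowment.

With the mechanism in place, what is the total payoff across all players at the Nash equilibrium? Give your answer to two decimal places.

6109.49 points

With the mechanism, a contributed unit returns 7.6 × 2.03 / 11 = 1.4025 per unit of net cost to the contributor — now above 1 — so contributing fully is weakly dominant for every player.
So the Nash equilibrium is full contribution by all 11; the group earns 7.6 × 2.03 × 396 = 6109.49.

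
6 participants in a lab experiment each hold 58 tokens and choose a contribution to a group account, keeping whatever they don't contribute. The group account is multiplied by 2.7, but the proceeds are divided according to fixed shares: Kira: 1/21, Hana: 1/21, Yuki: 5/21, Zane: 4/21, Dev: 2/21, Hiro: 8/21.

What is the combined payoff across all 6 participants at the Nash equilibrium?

For player j, contributing a unit is worthwhile iff 2.7 × (j's share) ≥ 1, i.e. iff j's share is at least 0.3704.
Hiro alone (share 8/21) is above the threshold, contributing 58; the remaining 5 contribute 0. Total contributed: 58.
The group account pays out 2.7 × 58 = 156.60 in total (split across the unequal shares, but the aggregate is all that matters for the group sum).
The 5 free-riders keep 58 each, adding 290. Group total = 290 + 156.60 = 446.60.

446.60 tokens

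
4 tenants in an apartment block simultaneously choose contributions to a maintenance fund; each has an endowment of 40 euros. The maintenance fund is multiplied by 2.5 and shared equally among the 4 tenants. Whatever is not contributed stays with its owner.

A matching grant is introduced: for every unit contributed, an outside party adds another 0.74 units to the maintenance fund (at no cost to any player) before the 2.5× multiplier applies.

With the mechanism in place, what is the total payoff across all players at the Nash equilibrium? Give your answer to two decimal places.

696.00 euros

Under the mechanism each unit contributed yields 2.5 × 1.74 / 4 = 1.0875 back to its contributor per unit of net cost, which exceeds 1, making full contribution the dominant choice for everyone.
At the Nash equilibrium everyone contributes 40. Group total payoff = 2.5 × 1.74 × 160 = 696.00.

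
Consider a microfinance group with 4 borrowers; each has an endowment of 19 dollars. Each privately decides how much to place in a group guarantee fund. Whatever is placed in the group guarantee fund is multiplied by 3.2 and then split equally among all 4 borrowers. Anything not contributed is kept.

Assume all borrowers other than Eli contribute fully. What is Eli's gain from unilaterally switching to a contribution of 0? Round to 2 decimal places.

Switching from a contribution of 19 to 0 lets Eli keep an extra 19 dollars, but lowers the group guarantee fund by 19, which costs Eli their own share of that drop: 3.2/4 × 19 = 15.20.
Net gain = 19 − 15.20 = 3.80. The private return per contributed unit (0.8000) is below 1, so free-riding is indeed the best response regardless of what the others do.

3.80 dollars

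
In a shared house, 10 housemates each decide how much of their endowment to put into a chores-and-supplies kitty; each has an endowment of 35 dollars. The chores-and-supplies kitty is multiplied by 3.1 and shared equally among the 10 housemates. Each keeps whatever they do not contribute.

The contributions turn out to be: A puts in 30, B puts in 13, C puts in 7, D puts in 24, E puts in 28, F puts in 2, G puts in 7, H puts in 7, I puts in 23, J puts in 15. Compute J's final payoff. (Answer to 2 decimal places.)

Total contributed: 30 + 13 + 7 + 24 + 28 + 2 + 7 + 7 + 23 + 15 = 156.
Each receives 3.1 × 156 / 10 = 48.36 from the chores-and-supplies kitty.
J keeps 35 − 15 = 20, so J's payoff is 20 + 48.36 = 68.36.

68.36 dollars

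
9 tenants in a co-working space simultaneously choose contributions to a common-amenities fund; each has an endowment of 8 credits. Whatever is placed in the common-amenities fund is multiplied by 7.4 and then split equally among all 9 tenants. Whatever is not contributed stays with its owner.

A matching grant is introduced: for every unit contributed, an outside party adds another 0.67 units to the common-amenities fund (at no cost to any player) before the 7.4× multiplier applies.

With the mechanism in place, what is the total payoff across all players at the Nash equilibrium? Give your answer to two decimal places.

889.78 credits

Under the mechanism each unit contributed yields 7.4 × 1.67 / 9 = 1.3731 back to its contributor per unit of net cost, which exceeds 1, making full contribution the dominant choice for everyone.
So the Nash equilibrium is full contribution by all 9; the group earns 7.4 × 1.67 × 72 = 889.78.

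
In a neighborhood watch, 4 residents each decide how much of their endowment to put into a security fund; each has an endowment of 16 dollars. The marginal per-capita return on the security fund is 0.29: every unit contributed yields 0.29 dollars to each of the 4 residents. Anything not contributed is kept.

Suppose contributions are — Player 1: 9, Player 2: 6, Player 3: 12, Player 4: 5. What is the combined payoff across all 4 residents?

69.12 dollars

Total contributed: 9 + 6 + 12 + 5 = 32; total kept: 4 × 16 − 32 = 32.
The security fund pays out 0.29 × 4 × 32 = 37.12 in aggregate.
Group total = 32 + 37.12 = 69.12.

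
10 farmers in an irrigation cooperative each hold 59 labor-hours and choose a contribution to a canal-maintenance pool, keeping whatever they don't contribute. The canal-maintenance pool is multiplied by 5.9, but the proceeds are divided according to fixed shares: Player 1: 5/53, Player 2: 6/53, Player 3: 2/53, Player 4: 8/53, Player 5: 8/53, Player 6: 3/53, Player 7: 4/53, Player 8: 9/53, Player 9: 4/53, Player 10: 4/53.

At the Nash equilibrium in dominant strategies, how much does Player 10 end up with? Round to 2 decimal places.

85.27 labor-hours

Each unit j contributes comes back to j as 5.9 × (j's share), so j prefers to contribute only if that share exceeds 1/5.9 = 0.1695; otherwise keeping the unit dominates.
Only Player 8 (9/53) clears that bar, contributing 59; the remaining 9 contribute 0. Total contributed: 59.
Player 10 keeps 59 and receives 5.9 × 59 × 4/53 = 26.27 from the canal-maintenance pool, for a payoff of 85.27.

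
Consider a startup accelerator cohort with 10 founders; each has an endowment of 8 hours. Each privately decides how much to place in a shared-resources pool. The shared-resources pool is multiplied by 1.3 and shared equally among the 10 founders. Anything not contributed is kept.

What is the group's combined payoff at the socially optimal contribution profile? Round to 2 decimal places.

104.00 hours

Each contributed unit returns 1.300 to the group as a whole (0.1300 to each of 10 players), which exceeds 1, so the social optimum is full contribution: group total = 1.300 × 80 = 104.00.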